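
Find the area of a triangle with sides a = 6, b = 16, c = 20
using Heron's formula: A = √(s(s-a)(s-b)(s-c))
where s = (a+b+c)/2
s = (6 + 16 + 20)/2 = 42/2 = 21
s − a = 15, s − b = 5, s − c = 1
s(s−a)(s−b)(s−c) = 21·15·5·1 = 1575
Area = √1575 ≈ 39.6863

s = 21.0, Area = 39.69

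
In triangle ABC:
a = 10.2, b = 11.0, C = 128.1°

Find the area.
Two sides and the included angle (SAS): A = ½·a·b·sin(C) = ½·10.2·11.0·sin(128.1°)
sin(128.1°) ≈ 0.786935
A ≈ ½·112.2·0.786935 = 56.1·0.786935 ≈ 44.1471

Area = 44.15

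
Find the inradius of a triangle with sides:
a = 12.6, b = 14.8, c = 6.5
r = Area/s where s is the semi-perimeter.
s = (12.6 + 14.8 + 6.5)/2 = 33.9/2 = 16.95
Area = √(s(s−a)(s−b)(s−c)) = √(16.95·4.35·2.15·10.45) ≈ √1656.58 ≈ 40.7012
r ≈ 40.7012/16.95 ≈ 2.40125

r = 2.401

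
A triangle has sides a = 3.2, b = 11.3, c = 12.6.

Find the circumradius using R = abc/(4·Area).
First find the area with Heron's formula.
s = (3.2 + 11.3 + 12.6)/2 = 13.55
Area = √(s(s−a)(s−b)(s−c)) = √(13.55·10.35·2.25·0.95) ≈ √299.768 ≈ 17.3138
abc = 3.2·11.3·12.6 = 455.616
R = abc/(4·Area) ≈ 455.616/(4·17.3138) = 455.616/69.2553 ≈ 6.57879

R = 6.579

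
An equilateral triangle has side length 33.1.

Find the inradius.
r = Area/s with s the semi-perimeter.
Area = (√3/4)·33.1² = (√3/4)·1095.61 ≈ 0.433013·1095.61 ≈ 474.413
s = 3·33.1/2 = 49.65
r ≈ 474.413/49.65 ≈ 9.55515
(Equivalently r = side/(2√3) = 33.1/3.4641 ≈ 9.55515.)

r = 9.555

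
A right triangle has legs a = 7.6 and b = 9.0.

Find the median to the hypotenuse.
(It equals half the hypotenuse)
Hypotenuse c = √(a² + b²) = √(57.76 + 81) = √138.76 ≈ 11.7796
Median to hypotenuse = c/2 ≈ 11.7796/2 ≈ 5.88982

Median = 5.89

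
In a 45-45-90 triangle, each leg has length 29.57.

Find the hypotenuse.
In a 45-45-90 triangle the sides are in ratio 1 : 1 : √2, so hypotenuse = leg·√2.
Hypotenuse = 29.57·√2 ≈ 29.57·1.41421 ≈ 41.8183

Hypotenuse = 29.57√2 = 41.82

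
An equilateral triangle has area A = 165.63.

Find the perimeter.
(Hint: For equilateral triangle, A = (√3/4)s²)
A = (√3/4)s²  ⇒  s² = 4A/√3 = 4·165.63/√3 = 662.52/1.73205 ≈ 382.506
s ≈ √382.506 ≈ 19.5578
Perimeter = 3s ≈ 3·19.5578 ≈ 58.6733

Perimeter = 58.67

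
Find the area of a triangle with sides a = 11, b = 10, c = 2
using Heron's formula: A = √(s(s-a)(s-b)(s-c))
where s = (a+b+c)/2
s = (11 + 10 + 2)/2 = 23/2 = 11.5
s − a = 0.5, s − b = 1.5, s − c = 9.5
s(s−a)(s−b)(s−c) = 11.5·0.5·1.5·9.5 = 81.9375
Area = √81.9375 ≈ 9.05193

s = 11.5, Area = 9.052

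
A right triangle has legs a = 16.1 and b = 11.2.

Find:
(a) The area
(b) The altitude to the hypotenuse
(a) The legs are perpendicular, so Area = ½·a·b = ½·16.1·11.2 = ½·180.32 = 90.16
(b) Hypotenuse c = √(a² + b²) = √(259.21 + 125.44) = √384.65 ≈ 19.6125
    Area = ½·c·h_c  ⇒  h_c = 2·Area/c = 180.32/19.6125 ≈ 9.19414

Area = 90.16, h_c = 9.194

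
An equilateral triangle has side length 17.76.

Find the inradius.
r = Area/s with s the semi-perimeter.
Area = (√3/4)·17.76² = (√3/4)·315.4176 ≈ 0.433013·315.4176 ≈ 136.58
s = 3·17.76/2 = 26.64
r ≈ 136.58/26.64 ≈ 5.12687
(Equivalently r = side/(2√3) = 17.76/3.4641 ≈ 5.12687.)

r = 5.127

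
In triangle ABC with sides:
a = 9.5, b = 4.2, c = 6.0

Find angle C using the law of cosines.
c² = a² + b² − 2ab·cos(C)  ⇒  cos(C) = (a² + b² − c²)/(2ab)
cos(C) = (9.5² + 4.2² − 6.0²)/(2·9.5·4.2) = (90.25 + 17.64 − 36)/79.8 = 71.89/79.8 ≈ 0.900877
C = arccos(0.900877) ≈ 25.7264°

C = 25.73°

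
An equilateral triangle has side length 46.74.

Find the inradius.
r = Area/s with s the semi-perimeter.
Area = (√3/4)·46.74² = (√3/4)·2184.6276 ≈ 0.433013·2184.6276 ≈ 945.971
s = 3·46.74/2 = 70.11
r ≈ 945.971/70.11 ≈ 13.4927
(Equivalently r = side/(2√3) = 46.74/3.4641 ≈ 13.4927.)

r = 13.49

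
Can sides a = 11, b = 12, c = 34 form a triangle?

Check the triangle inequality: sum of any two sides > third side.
a + b vs c: 11 + 12 = 23 ≤ 34  ✗
a + c vs b: 11 + 34 = 45 > 12  ✓
b + c vs a: 12 + 34 = 46 > 11  ✓

No: 11 + 12 = 23 is not > 34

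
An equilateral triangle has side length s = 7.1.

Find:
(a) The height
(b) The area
(a) The height splits the triangle into two 30-60-90 halves: h = s·√3/2 = 7.1·1.73205/2 ≈ 12.2976/2 ≈ 6.14878
(b) Area = (√3/4)·s² = (√3/4)·7.1² = (√3/4)·50.41 ≈ 0.433013·50.41 ≈ 21.8282

Height = 6.149, Area = 21.83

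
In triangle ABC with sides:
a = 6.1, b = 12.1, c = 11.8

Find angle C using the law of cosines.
c² = a² + b² − 2ab·cos(C)  ⇒  cos(C) = (a² + b² − c²)/(2ab)
cos(C) = (6.1² + 12.1² − 11.8²)/(2·6.1·12.1) = (37.21 + 146.41 − 139.24)/147.62 = 44.38/147.62 ≈ 0.300637
C = arccos(0.300637) ≈ 72.5041°

C = 72.5°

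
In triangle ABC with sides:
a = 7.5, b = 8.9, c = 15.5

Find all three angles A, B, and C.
Law of cosines for each angle (a² = 56.25, b² = 79.21, c² = 240.25):
cos(A) = (b² + c² − a²)/(2bc) = (79.21 + 240.25 − 56.25)/(2·8.9·15.5) = 263.21/275.9 ≈ 0.954005  ⇒  A ≈ 17.445°
cos(B) = (a² + c² − b²)/(2ac) = (56.25 + 240.25 − 79.21)/(2·7.5·15.5) = 217.29/232.5 ≈ 0.934581  ⇒  B ≈ 20.8395°
cos(C) = (a² + b² − c²)/(2ab) = (56.25 + 79.21 − 240.25)/(2·7.5·8.9) = -104.79/133.5 ≈ -0.784944  ⇒  C ≈ 141.715°
Check: A + B + C ≈ 180°

A = 17.45°, B = 20.84°, C = 141.7°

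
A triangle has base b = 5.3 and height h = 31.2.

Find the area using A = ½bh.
A = ½·b·h = ½·5.3·31.2 = ½·165.36 = 82.68

Area = 82.68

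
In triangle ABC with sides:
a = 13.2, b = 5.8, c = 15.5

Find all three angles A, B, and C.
Law of cosines for each angle (a² = 174.24, b² = 33.64, c² = 240.25):
cos(A) = (b² + c² − a²)/(2bc) = (33.64 + 240.25 − 174.24)/(2·5.8·15.5) = 99.65/179.8 ≈ 0.554227  ⇒  A ≈ 56.3425°
cos(B) = (a² + c² − b²)/(2ac) = (174.24 + 240.25 − 33.64)/(2·13.2·15.5) = 380.85/409.2 ≈ 0.930718  ⇒  B ≈ 21.4529°
cos(C) = (a² + b² − c²)/(2ab) = (174.24 + 33.64 − 240.25)/(2·13.2·5.8) = -32.37/153.12 ≈ -0.211403  ⇒  C ≈ 102.205°
Check: A + B + C ≈ 180°

A = 56.34°, B = 21.45°, C = 102.2°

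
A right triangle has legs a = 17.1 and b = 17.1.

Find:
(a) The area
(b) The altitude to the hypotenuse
(a) The legs are perpendicular, so Area = ½·a·b = ½·17.1·17.1 = ½·292.41 = 146.205
(b) Hypotenuse c = √(a² + b²) = √(292.41 + 292.41) = √584.82 ≈ 24.1831
    Area = ½·c·h_c  ⇒  h_c = 2·Area/c = 292.41/24.1831 ≈ 12.0915

Area = 146.205, h_c = 12.09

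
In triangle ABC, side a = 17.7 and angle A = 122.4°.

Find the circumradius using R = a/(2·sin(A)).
R = a/(2·sin(A)) = 17.7/(2·sin(122.4°))
sin(122.4°) ≈ 0.844328
R ≈ 17.7/(2·0.844328) = 17.7/1.68866 ≈ 10.4817

R = 10.48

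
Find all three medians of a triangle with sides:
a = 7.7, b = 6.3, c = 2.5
Median formula: m_a = ½√(2b² + 2c² − a²) (and cyclically). a² = 59.29, b² = 39.69, c² = 6.25.
m_a = ½√(2·39.69 + 2·6.25 − 59.29) = ½√32.59 ≈ ½·5.70877 ≈ 2.85438
m_b = ½√(2·59.29 + 2·6.25 − 39.69) = ½√91.39 ≈ ½·9.55981 ≈ 4.77991
m_c = ½√(2·59.29 + 2·39.69 − 6.25) = ½√191.71 ≈ ½·13.8459 ≈ 6.92297

m_a = 2.854, m_b = 4.78, m_c = 6.923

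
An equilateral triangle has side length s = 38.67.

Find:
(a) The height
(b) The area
(a) The height splits the triangle into two 30-60-90 halves: h = s·√3/2 = 38.67·1.73205/2 ≈ 66.9784/2 ≈ 33.4892
(b) Area = (√3/4)·s² = (√3/4)·38.67² = (√3/4)·1495.3689 ≈ 0.433013·1495.3689 ≈ 647.514

Height = 33.49, Area = 647.5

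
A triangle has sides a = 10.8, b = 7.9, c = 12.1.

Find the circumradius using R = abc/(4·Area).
First find the area with Heron's formula.
s = (10.8 + 7.9 + 12.1)/2 = 15.4
Area = √(s(s−a)(s−b)(s−c)) = √(15.4·4.6·7.5·3.3) ≈ √1753.29 ≈ 41.8723
abc = 10.8·7.9·12.1 = 1032.372
R = abc/(4·Area) ≈ 1032.372/(4·41.8723) = 1032.372/167.489 ≈ 6.16381

R = 6.164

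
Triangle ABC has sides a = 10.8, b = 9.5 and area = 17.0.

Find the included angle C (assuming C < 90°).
Area = ½·a·b·sin(C)  ⇒  sin(C) = 2·Area/(a·b) = 2·17.0/(10.8·9.5) = 34/102.6 ≈ 0.331384
C = arcsin(0.331384) ≈ 19.3528° (taking the acute solution since C < 90°)

C = 19.35°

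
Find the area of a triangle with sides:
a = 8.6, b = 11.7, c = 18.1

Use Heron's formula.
s = (8.6 + 11.7 + 18.1)/2 = 38.4/2 = 19.2
s − a = 10.6, s − b = 7.5, s − c = 1.1
s(s−a)(s−b)(s−c) = 19.2·10.6·7.5·1.1 ≈ 1679.04
Area = √1679.04 ≈ 40.9761

Area = 40.98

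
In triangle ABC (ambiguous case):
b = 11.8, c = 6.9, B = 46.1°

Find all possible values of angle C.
b/sin(B) = c/sin(C)  ⇒  sin(C) = c·sin(B)/b = 6.9·sin(46.1°)/11.8
sin(46.1°) ≈ 0.720551
sin(C) ≈ 6.9·0.720551/11.8 ≈ 4.9718/11.8 ≈ 0.421339
Candidate 1: C₁ = arcsin(0.421339) ≈ 24.9192°  →  A = 180° − 46.1° − 24.9192° ≈ 108.981° > 0, valid
Candidate 2: C₂ = 180° − C₁ ≈ 155.081°  →  A = 180° − 46.1° − 155.081° ≈ -21.1808° ≤ 0, not a valid triangle

C = 24.92° (one solution)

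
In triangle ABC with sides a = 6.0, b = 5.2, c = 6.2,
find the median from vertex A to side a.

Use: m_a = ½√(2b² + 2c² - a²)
m_a = ½√(2·5.2² + 2·6.2² − 6.0²) = ½√(2·27.04 + 2·38.44 − 36) = ½√(54.08 + 76.88 − 36) = ½√94.96
√94.96 ≈ 9.74474, so m_a ≈ 4.87237

m_a = 4.872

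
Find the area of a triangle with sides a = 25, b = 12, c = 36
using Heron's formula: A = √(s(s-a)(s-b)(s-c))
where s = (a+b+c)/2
s = (25 + 12 + 36)/2 = 73/2 = 36.5
s − a = 11.5, s − b = 24.5, s − c = 0.5
s(s−a)(s−b)(s−c) = 36.5·11.5·24.5·0.5 = 5141.9375
Area = √5141.9375 ≈ 71.7073

s = 36.5, Area = 71.71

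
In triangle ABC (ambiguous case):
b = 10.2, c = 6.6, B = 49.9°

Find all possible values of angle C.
b/sin(B) = c/sin(C)  ⇒  sin(C) = c·sin(B)/b = 6.6·sin(49.9°)/10.2
sin(49.9°) ≈ 0.764921
sin(C) ≈ 6.6·0.764921/10.2 ≈ 5.04848/10.2 ≈ 0.494949
Candidate 1: C₁ = arcsin(0.494949) ≈ 29.6664°  →  A = 180° − 49.9° − 29.6664° ≈ 100.434° > 0, valid
Candidate 2: C₂ = 180° − C₁ ≈ 150.334°  →  A = 180° − 49.9° − 150.334° ≈ -20.2336° ≤ 0, not a valid triangle

C = 29.67° (one solution)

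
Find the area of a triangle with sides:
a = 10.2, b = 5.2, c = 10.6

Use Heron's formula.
s = (10.2 + 5.2 + 10.6)/2 = 26/2 = 13
s − a = 2.8, s − b = 7.8, s − c = 2.4
s(s−a)(s−b)(s−c) = 13·2.8·7.8·2.4 ≈ 681.408
Area = √681.408 ≈ 26.1038

Area = 26.1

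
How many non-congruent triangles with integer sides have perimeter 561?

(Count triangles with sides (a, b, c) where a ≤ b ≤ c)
Let a ≤ b ≤ c with a + b + c = 561. The only binding inequality is a + b > c, i.e. 561 − c > c, so c < 561/2; and c ≥ 561/3 since c is the largest side.
So 187 ≤ c ≤ 280. For each c, b runs from ⌈(561 − c)/2⌉ up to c (then a = 561 − b − c satisfies 1 ≤ a ≤ b automatically), giving c − ⌈(561 − c)/2⌉ + 1 choices.
Summing over c: 1 + 2 + 4 + 5 + … + 139 + 140  (94 terms, c = 187, …, 280) = 6627
Check (closed form: nearest integer to p²/48 for even p, (p+3)²/48 for odd p): (561+3)²/48 = 564²/48 = 318096/48 ≈ 6627.00 → 6627

6627 triangles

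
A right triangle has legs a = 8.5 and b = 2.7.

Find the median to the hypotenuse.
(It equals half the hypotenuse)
Hypotenuse c = √(a² + b²) = √(72.25 + 7.29) = √79.54 ≈ 8.91852
Median to hypotenuse = c/2 ≈ 8.91852/2 ≈ 4.45926

Median = 4.459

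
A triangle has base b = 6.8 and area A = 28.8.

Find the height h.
A = ½·b·h  ⇒  h = 2A/b = 2·28.8/6.8 = 57.6/6.8 ≈ 8.47059

h = 8.471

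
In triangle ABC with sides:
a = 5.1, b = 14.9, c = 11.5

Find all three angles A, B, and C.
Law of cosines for each angle (a² = 26.01, b² = 222.01, c² = 132.25):
cos(A) = (b² + c² − a²)/(2bc) = (222.01 + 132.25 − 26.01)/(2·14.9·11.5) = 328.25/342.7 ≈ 0.957835  ⇒  A ≈ 16.6975°
cos(B) = (a² + c² − b²)/(2ac) = (26.01 + 132.25 − 222.01)/(2·5.1·11.5) = -63.75/117.3 ≈ -0.543478  ⇒  B ≈ 122.921°
cos(C) = (a² + b² − c²)/(2ab) = (26.01 + 222.01 − 132.25)/(2·5.1·14.9) = 115.77/151.98 ≈ 0.761745  ⇒  C ≈ 40.3817°
Check: A + B + C ≈ 180°

A = 16.7°, B = 122.9°, C = 40.38°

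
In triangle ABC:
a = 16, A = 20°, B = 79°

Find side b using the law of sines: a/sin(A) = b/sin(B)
a/sin(A) = b/sin(B)  ⇒  b = a·sin(B)/sin(A) = 16·sin(79°)/sin(20°)
sin(79°) ≈ 0.981627, sin(20°) ≈ 0.34202
b ≈ 16·0.981627/0.34202 ≈ 15.706/0.34202 ≈ 45.9214

b = 45.92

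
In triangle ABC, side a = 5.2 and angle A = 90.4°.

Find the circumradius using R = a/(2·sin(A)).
R = a/(2·sin(A)) = 5.2/(2·sin(90.4°))
sin(90.4°) ≈ 0.999976
R ≈ 5.2/(2·0.999976) = 5.2/1.99995 ≈ 2.60006

R = 2.6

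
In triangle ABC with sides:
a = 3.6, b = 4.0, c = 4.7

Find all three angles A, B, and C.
Law of cosines for each angle (a² = 12.96, b² = 16, c² = 22.09):
cos(A) = (b² + c² − a²)/(2bc) = (16 + 22.09 − 12.96)/(2·4.0·4.7) = 25.13/37.6 ≈ 0.668351  ⇒  A ≈ 48.0601°
cos(B) = (a² + c² − b²)/(2ac) = (12.96 + 22.09 − 16)/(2·3.6·4.7) = 19.05/33.84 ≈ 0.562943  ⇒  B ≈ 55.7404°
cos(C) = (a² + b² − c²)/(2ab) = (12.96 + 16 − 22.09)/(2·3.6·4.0) = 6.87/28.8 ≈ 0.238542  ⇒  C ≈ 76.1995°
Check: A + B + C ≈ 180°

A = 48.06°, B = 55.74°, C = 76.2°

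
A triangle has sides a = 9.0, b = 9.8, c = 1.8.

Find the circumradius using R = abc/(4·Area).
First find the area with Heron's formula.
s = (9.0 + 9.8 + 1.8)/2 = 10.3
Area = √(s(s−a)(s−b)(s−c)) = √(10.3·1.3·0.5·8.5) ≈ √56.9075 ≈ 7.54371
abc = 9.0·9.8·1.8 = 158.76
R = abc/(4·Area) ≈ 158.76/(4·7.54371) = 158.76/30.1748 ≈ 5.26134

R = 5.261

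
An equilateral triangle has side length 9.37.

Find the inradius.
r = Area/s with s the semi-perimeter.
Area = (√3/4)·9.37² = (√3/4)·87.7969 ≈ 0.433013·87.7969 ≈ 38.0172
s = 3·9.37/2 = 14.055
r ≈ 38.0172/14.055 ≈ 2.70489
(Equivalently r = side/(2√3) = 9.37/3.4641 ≈ 2.70489.)

r = 2.705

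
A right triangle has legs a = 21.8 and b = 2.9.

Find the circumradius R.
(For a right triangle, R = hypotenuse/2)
Hypotenuse c = √(a² + b²) = √(475.24 + 8.41) = √483.65 ≈ 21.992
R = c/2 ≈ 21.992/2 ≈ 10.996

R = 11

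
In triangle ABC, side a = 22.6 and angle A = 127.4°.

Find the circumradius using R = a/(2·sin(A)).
R = a/(2·sin(A)) = 22.6/(2·sin(127.4°))
sin(127.4°) ≈ 0.794415
R ≈ 22.6/(2·0.794415) = 22.6/1.58883 ≈ 14.2243

R = 14.22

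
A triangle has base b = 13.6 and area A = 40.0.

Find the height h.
A = ½·b·h  ⇒  h = 2A/b = 2·40.0/13.6 = 80/13.6 ≈ 5.88235

h = 5.882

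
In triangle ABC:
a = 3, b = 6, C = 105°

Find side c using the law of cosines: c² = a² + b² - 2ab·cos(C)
c² = 3² + 6² − 2·3·6·cos(105°)
cos(105°) ≈ -0.258819
c² ≈ 9 + 36 − 36·(-0.258819) ≈ 45 + 9.31749 ≈ 54.3175
c ≈ √54.3175 ≈ 7.37004

c = 7.37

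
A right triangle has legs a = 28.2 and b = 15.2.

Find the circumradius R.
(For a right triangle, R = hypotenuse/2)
Hypotenuse c = √(a² + b²) = √(795.24 + 231.04) = √1026.28 ≈ 32.0356
R = c/2 ≈ 32.0356/2 ≈ 16.0178

R = 16.02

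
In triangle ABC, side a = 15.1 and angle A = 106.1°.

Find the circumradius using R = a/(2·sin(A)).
R = a/(2·sin(A)) = 15.1/(2·sin(106.1°))
sin(106.1°) ≈ 0.960779
R ≈ 15.1/(2·0.960779) = 15.1/1.92156 ≈ 7.85821

R = 7.858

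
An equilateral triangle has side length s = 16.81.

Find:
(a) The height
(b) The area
(a) The height splits the triangle into two 30-60-90 halves: h = s·√3/2 = 16.81·1.73205/2 ≈ 29.1158/2 ≈ 14.5579
(b) Area = (√3/4)·s² = (√3/4)·16.81² = (√3/4)·282.5761 ≈ 0.433013·282.5761 ≈ 122.359

Height = 14.56, Area = 122.4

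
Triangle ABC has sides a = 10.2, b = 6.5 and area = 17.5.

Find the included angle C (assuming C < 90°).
Area = ½·a·b·sin(C)  ⇒  sin(C) = 2·Area/(a·b) = 2·17.5/(10.2·6.5) = 35/66.3 ≈ 0.527903
C = arcsin(0.527903) ≈ 31.8639° (taking the acute solution since C < 90°)

C = 31.86°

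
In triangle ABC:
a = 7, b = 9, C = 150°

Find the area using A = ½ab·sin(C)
A = ½·a·b·sin(C) = ½·7·9·sin(150°)
sin(150°) ≈ 0.5
A ≈ ½·63·0.5 = 31.5·0.5 ≈ 15.75

Area = 15.75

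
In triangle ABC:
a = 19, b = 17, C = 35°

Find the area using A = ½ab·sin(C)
A = ½·a·b·sin(C) = ½·19·17·sin(35°)
sin(35°) ≈ 0.573576
A ≈ ½·323·0.573576 = 161.5·0.573576 ≈ 92.6326

Area = 92.63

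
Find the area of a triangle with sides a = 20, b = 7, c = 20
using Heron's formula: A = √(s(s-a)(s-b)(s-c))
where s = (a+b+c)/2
s = (20 + 7 + 20)/2 = 47/2 = 23.5
s − a = 3.5, s − b = 16.5, s − c = 3.5
s(s−a)(s−b)(s−c) = 23.5·3.5·16.5·3.5 = 4749.9375
Area = √4749.9375 ≈ 68.9198

s = 23.5, Area = 68.92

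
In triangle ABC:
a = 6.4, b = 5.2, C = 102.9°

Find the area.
Two sides and the included angle (SAS): A = ½·a·b·sin(C) = ½·6.4·5.2·sin(102.9°)
sin(102.9°) ≈ 0.974761
A ≈ ½·33.28·0.974761 = 16.64·0.974761 ≈ 16.22

Area = 16.22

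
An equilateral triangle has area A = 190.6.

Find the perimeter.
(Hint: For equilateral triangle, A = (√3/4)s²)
A = (√3/4)s²  ⇒  s² = 4A/√3 = 4·190.6/√3 = 762.4/1.73205 ≈ 440.172
s ≈ √440.172 ≈ 20.9803
Perimeter = 3s ≈ 3·20.9803 ≈ 62.9408

Perimeter = 62.94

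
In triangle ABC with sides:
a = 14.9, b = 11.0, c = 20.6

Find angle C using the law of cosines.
c² = a² + b² − 2ab·cos(C)  ⇒  cos(C) = (a² + b² − c²)/(2ab)
cos(C) = (14.9² + 11.0² − 20.6²)/(2·14.9·11.0) = (222.01 + 121 − 424.36)/327.8 = -81.35/327.8 ≈ -0.24817
C = arccos(-0.24817) ≈ 104.369°

C = 104.4°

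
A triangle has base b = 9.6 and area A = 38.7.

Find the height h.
A = ½·b·h  ⇒  h = 2A/b = 2·38.7/9.6 = 77.4/9.6 ≈ 8.0625

h = 8.063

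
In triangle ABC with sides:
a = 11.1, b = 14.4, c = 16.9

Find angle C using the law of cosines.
c² = a² + b² − 2ab·cos(C)  ⇒  cos(C) = (a² + b² − c²)/(2ab)
cos(C) = (11.1² + 14.4² − 16.9²)/(2·11.1·14.4) = (123.21 + 207.36 − 285.61)/319.68 = 44.96/319.68 ≈ 0.140641
C = arccos(0.140641) ≈ 81.9151°

C = 81.92°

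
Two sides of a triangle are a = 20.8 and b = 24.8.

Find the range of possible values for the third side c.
Triangle inequality: |a − b| < c < a + b
|a − b| = |20.8 − 24.8| = 4
a + b = 20.8 + 24.8 = 45.6

4 < c < 45.6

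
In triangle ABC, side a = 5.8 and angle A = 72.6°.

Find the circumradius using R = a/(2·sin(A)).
R = a/(2·sin(A)) = 5.8/(2·sin(72.6°))
sin(72.6°) ≈ 0.95424
R ≈ 5.8/(2·0.95424) = 5.8/1.90848 ≈ 3.03907

R = 3.039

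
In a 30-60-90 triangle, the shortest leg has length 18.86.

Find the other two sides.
In a 30-60-90 triangle the sides are in ratio 1 : √3 : 2 (short leg : long leg : hypotenuse).
Long leg = 18.86·√3 ≈ 18.86·1.73205 ≈ 32.6665
Hypotenuse = 2·18.86 = 37.72

Long leg = 18.86√3 = 32.67, Hypotenuse = 37.72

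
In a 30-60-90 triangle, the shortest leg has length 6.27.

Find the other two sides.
In a 30-60-90 triangle the sides are in ratio 1 : √3 : 2 (short leg : long leg : hypotenuse).
Long leg = 6.27·√3 ≈ 6.27·1.73205 ≈ 10.86
Hypotenuse = 2·6.27 = 12.54

Long leg = 6.27√3 = 10.86, Hypotenuse = 12.54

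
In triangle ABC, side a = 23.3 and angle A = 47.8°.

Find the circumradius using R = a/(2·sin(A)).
R = a/(2·sin(A)) = 23.3/(2·sin(47.8°))
sin(47.8°) ≈ 0.740805
R ≈ 23.3/(2·0.740805) = 23.3/1.48161 ≈ 15.7261

R = 15.73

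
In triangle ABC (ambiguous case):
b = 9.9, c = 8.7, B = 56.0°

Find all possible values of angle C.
b/sin(B) = c/sin(C)  ⇒  sin(C) = c·sin(B)/b = 8.7·sin(56.0°)/9.9
sin(56.0°) ≈ 0.829038
sin(C) ≈ 8.7·0.829038/9.9 ≈ 7.21263/9.9 ≈ 0.728548
Candidate 1: C₁ = arcsin(0.728548) ≈ 46.7648°  →  A = 180° − 56.0° − 46.7648° ≈ 77.2352° > 0, valid
Candidate 2: C₂ = 180° − C₁ ≈ 133.235°  →  A = 180° − 56.0° − 133.235° ≈ -9.2352° ≤ 0, not a valid triangle

C = 46.76° (one solution)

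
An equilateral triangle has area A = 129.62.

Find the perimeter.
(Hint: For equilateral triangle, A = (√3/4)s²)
A = (√3/4)s²  ⇒  s² = 4A/√3 = 4·129.62/√3 = 518.48/1.73205 ≈ 299.345
s ≈ √299.345 ≈ 17.3016
Perimeter = 3s ≈ 3·17.3016 ≈ 51.9047

Perimeter = 51.9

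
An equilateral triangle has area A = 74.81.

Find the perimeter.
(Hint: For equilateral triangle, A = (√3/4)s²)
A = (√3/4)s²  ⇒  s² = 4A/√3 = 4·74.81/√3 = 299.24/1.73205 ≈ 172.766
s ≈ √172.766 ≈ 13.1441
Perimeter = 3s ≈ 3·13.1441 ≈ 39.4322

Perimeter = 39.43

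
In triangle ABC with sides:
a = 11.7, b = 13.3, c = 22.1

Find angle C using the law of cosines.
c² = a² + b² − 2ab·cos(C)  ⇒  cos(C) = (a² + b² − c²)/(2ab)
cos(C) = (11.7² + 13.3² − 22.1²)/(2·11.7·13.3) = (136.89 + 176.89 − 488.41)/311.22 = -174.63/311.22 ≈ -0.561114
C = arccos(-0.561114) ≈ 124.133°

C = 124.1°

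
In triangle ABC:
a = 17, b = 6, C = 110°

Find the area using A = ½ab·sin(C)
A = ½·a·b·sin(C) = ½·17·6·sin(110°)
sin(110°) ≈ 0.939693
A ≈ ½·102·0.939693 = 51·0.939693 ≈ 47.9243

Area = 47.92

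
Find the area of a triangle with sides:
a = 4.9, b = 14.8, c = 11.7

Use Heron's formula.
s = (4.9 + 14.8 + 11.7)/2 = 31.4/2 = 15.7
s − a = 10.8, s − b = 0.9, s − c = 4
s(s−a)(s−b)(s−c) = 15.7·10.8·0.9·4 ≈ 610.416
Area = √610.416 ≈ 24.7066

Area = 24.71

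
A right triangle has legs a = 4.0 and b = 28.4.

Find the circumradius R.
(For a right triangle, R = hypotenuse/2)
Hypotenuse c = √(a² + b²) = √(16 + 806.56) = √822.56 ≈ 28.6803
R = c/2 ≈ 28.6803/2 ≈ 14.3402

R = 14.34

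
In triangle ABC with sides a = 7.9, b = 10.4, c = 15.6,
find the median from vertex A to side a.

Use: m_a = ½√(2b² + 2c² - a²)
m_a = ½√(2·10.4² + 2·15.6² − 7.9²) = ½√(2·108.16 + 2·243.36 − 62.41) = ½√(216.32 + 486.72 − 62.41) = ½√640.63
√640.63 ≈ 25.3107, so m_a ≈ 12.6553

m_a = 12.66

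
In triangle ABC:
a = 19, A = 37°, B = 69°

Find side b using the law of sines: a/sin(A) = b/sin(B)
a/sin(A) = b/sin(B)  ⇒  b = a·sin(B)/sin(A) = 19·sin(69°)/sin(37°)
sin(69°) ≈ 0.93358, sin(37°) ≈ 0.601815
b ≈ 19·0.93358/0.601815 ≈ 17.738/0.601815 ≈ 29.4742

b = 29.47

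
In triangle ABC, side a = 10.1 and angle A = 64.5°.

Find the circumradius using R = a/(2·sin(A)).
R = a/(2·sin(A)) = 10.1/(2·sin(64.5°))
sin(64.5°) ≈ 0.902585
R ≈ 10.1/(2·0.902585) = 10.1/1.80517 ≈ 5.59504

R = 5.595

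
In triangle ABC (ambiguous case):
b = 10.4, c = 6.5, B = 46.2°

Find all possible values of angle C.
b/sin(B) = c/sin(C)  ⇒  sin(C) = c·sin(B)/b = 6.5·sin(46.2°)/10.4
sin(46.2°) ≈ 0.72176
sin(C) ≈ 6.5·0.72176/10.4 ≈ 4.69144/10.4 ≈ 0.4511
Candidate 1: C₁ = arcsin(0.4511) ≈ 26.8143°  →  A = 180° − 46.2° − 26.8143° ≈ 106.986° > 0, valid
Candidate 2: C₂ = 180° − C₁ ≈ 153.186°  →  A = 180° − 46.2° − 153.186° ≈ -19.3857° ≤ 0, not a valid triangle

C = 26.81° (one solution)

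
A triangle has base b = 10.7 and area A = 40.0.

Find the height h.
A = ½·b·h  ⇒  h = 2A/b = 2·40.0/10.7 = 80/10.7 ≈ 7.47664

h = 7.477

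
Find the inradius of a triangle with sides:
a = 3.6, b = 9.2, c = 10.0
r = Area/s where s is the semi-perimeter.
s = (3.6 + 9.2 + 10.0)/2 = 22.8/2 = 11.4
Area = √(s(s−a)(s−b)(s−c)) = √(11.4·7.8·2.2·1.4) ≈ √273.874 ≈ 16.5491
r ≈ 16.5491/11.4 ≈ 1.45168

r = 1.452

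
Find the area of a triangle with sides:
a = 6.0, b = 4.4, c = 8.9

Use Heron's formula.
s = (6.0 + 4.4 + 8.9)/2 = 19.3/2 = 9.65
s − a = 3.65, s − b = 5.25, s − c = 0.75
s(s−a)(s−b)(s−c) = 9.65·3.65·5.25·0.75 ≈ 138.689
Area = √138.689 ≈ 11.7766

Area = 11.78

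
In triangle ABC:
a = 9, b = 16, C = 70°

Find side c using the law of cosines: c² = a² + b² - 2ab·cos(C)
c² = 9² + 16² − 2·9·16·cos(70°)
cos(70°) ≈ 0.34202
c² ≈ 81 + 256 − 288·(0.34202) ≈ 337 − 98.5018 ≈ 238.498
c ≈ √238.498 ≈ 15.4434

c = 15.44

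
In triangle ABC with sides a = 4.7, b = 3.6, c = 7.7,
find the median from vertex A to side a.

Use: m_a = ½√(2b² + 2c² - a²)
m_a = ½√(2·3.6² + 2·7.7² − 4.7²) = ½√(2·12.96 + 2·59.29 − 22.09) = ½√(25.92 + 118.58 − 22.09) = ½√122.41
√122.41 ≈ 11.0639, so m_a ≈ 5.53195

m_a = 5.532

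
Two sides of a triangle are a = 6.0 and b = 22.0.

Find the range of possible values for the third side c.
Triangle inequality: |a − b| < c < a + b
|a − b| = |6.0 − 22.0| = 16
a + b = 6.0 + 22.0 = 28

16 < c < 28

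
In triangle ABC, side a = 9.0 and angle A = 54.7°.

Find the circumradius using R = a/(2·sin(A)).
R = a/(2·sin(A)) = 9.0/(2·sin(54.7°))
sin(54.7°) ≈ 0.816138
R ≈ 9.0/(2·0.816138) = 9.0/1.63228 ≈ 5.51378

R = 5.514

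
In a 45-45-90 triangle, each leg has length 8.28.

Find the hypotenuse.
In a 45-45-90 triangle the sides are in ratio 1 : 1 : √2, so hypotenuse = leg·√2.
Hypotenuse = 8.28·√2 ≈ 8.28·1.41421 ≈ 11.7097

Hypotenuse = 8.28√2 = 11.71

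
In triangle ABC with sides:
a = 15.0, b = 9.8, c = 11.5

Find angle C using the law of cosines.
c² = a² + b² − 2ab·cos(C)  ⇒  cos(C) = (a² + b² − c²)/(2ab)
cos(C) = (15.0² + 9.8² − 11.5²)/(2·15.0·9.8) = (225 + 96.04 − 132.25)/294 = 188.79/294 ≈ 0.642143
C = arccos(0.642143) ≈ 50.0482°

C = 50.05°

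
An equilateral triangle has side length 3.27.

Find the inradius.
r = Area/s with s the semi-perimeter.
Area = (√3/4)·3.27² = (√3/4)·10.6929 ≈ 0.433013·10.6929 ≈ 4.63016
s = 3·3.27/2 = 4.905
r ≈ 4.63016/4.905 ≈ 0.943968
(Equivalently r = side/(2√3) = 3.27/3.4641 ≈ 0.943968.)

r = 0.944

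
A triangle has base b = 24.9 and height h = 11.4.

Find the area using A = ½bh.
A = ½·b·h = ½·24.9·11.4 = ½·283.86 = 141.93

Area = 141.93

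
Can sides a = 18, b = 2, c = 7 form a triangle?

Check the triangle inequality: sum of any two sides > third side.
a + b vs c: 18 + 2 = 20 > 7  ✓
a + c vs b: 18 + 7 = 25 > 2  ✓
b + c vs a: 2 + 7 = 9 ≤ 18  ✗

No: 2 + 7 = 9 is not > 18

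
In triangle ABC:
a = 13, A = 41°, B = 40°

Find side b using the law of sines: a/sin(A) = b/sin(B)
a/sin(A) = b/sin(B)  ⇒  b = a·sin(B)/sin(A) = 13·sin(40°)/sin(41°)
sin(40°) ≈ 0.642788, sin(41°) ≈ 0.656059
b ≈ 13·0.642788/0.656059 ≈ 8.35624/0.656059 ≈ 12.737

b = 12.74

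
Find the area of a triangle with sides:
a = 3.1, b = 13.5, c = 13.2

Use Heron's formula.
s = (3.1 + 13.5 + 13.2)/2 = 29.8/2 = 14.9
s − a = 11.8, s − b = 1.4, s − c = 1.7
s(s−a)(s−b)(s−c) = 14.9·11.8·1.4·1.7 ≈ 418.452
Area = √418.452 ≈ 20.4561

Area = 20.46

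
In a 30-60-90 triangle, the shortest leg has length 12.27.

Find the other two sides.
In a 30-60-90 triangle the sides are in ratio 1 : √3 : 2 (short leg : long leg : hypotenuse).
Long leg = 12.27·√3 ≈ 12.27·1.73205 ≈ 21.2523
Hypotenuse = 2·12.27 = 24.54

Long leg = 12.27√3 = 21.25, Hypotenuse = 24.54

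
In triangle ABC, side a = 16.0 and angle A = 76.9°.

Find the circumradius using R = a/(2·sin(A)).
R = a/(2·sin(A)) = 16.0/(2·sin(76.9°))
sin(76.9°) ≈ 0.973976
R ≈ 16.0/(2·0.973976) = 16.0/1.94795 ≈ 8.21376

R = 8.214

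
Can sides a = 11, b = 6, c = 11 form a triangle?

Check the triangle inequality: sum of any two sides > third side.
a + b vs c: 11 + 6 = 17 > 11  ✓
a + c vs b: 11 + 11 = 22 > 6  ✓
b + c vs a: 6 + 11 = 17 > 11  ✓

Yes, triangle inequality satisfied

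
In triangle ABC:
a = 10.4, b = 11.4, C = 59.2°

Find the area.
Two sides and the included angle (SAS): A = ½·a·b·sin(C) = ½·10.4·11.4·sin(59.2°)
sin(59.2°) ≈ 0.85896
A ≈ ½·118.56·0.85896 = 59.28·0.85896 ≈ 50.9191

Area = 50.92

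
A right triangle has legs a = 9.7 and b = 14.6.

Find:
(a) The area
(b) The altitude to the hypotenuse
(a) The legs are perpendicular, so Area = ½·a·b = ½·9.7·14.6 = ½·141.62 = 70.81
(b) Hypotenuse c = √(a² + b²) = √(94.09 + 213.16) = √307.25 ≈ 17.5285
    Area = ½·c·h_c  ⇒  h_c = 2·Area/c = 141.62/17.5285 ≈ 8.07939

Area = 70.81, h_c = 8.079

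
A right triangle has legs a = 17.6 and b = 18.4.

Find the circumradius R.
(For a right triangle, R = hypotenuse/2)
Hypotenuse c = √(a² + b²) = √(309.76 + 338.56) = √648.32 ≈ 25.4621
R = c/2 ≈ 25.4621/2 ≈ 12.7311

R = 12.73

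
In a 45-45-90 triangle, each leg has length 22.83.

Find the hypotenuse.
In a 45-45-90 triangle the sides are in ratio 1 : 1 : √2, so hypotenuse = leg·√2.
Hypotenuse = 22.83·√2 ≈ 22.83·1.41421 ≈ 32.2865

Hypotenuse = 22.83√2 = 32.29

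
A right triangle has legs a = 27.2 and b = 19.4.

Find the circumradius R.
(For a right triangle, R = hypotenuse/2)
Hypotenuse c = √(a² + b²) = √(739.84 + 376.36) = √1116.2 ≈ 33.4096
R = c/2 ≈ 33.4096/2 ≈ 16.7048

R = 16.7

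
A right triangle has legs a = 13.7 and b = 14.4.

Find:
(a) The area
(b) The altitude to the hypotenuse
(a) The legs are perpendicular, so Area = ½·a·b = ½·13.7·14.4 = ½·197.28 = 98.64
(b) Hypotenuse c = √(a² + b²) = √(187.69 + 207.36) = √395.05 ≈ 19.8759
    Area = ½·c·h_c  ⇒  h_c = 2·Area/c = 197.28/19.8759 ≈ 9.92561

Area = 98.64, h_c = 9.926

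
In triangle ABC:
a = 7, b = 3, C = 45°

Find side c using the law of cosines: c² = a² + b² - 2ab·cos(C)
c² = 7² + 3² − 2·7·3·cos(45°)
cos(45°) ≈ 0.707107
c² ≈ 49 + 9 − 42·(0.707107) ≈ 58 − 29.6985 ≈ 28.3015
c ≈ √28.3015 ≈ 5.31992

c = 5.32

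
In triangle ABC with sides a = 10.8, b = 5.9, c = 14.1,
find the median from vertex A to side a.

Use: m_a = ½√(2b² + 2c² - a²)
m_a = ½√(2·5.9² + 2·14.1² − 10.8²) = ½√(2·34.81 + 2·198.81 − 116.64) = ½√(69.62 + 397.62 − 116.64) = ½√350.6
√350.6 ≈ 18.7243, so m_a ≈ 9.36216

m_a = 9.362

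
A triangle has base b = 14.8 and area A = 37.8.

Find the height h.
A = ½·b·h  ⇒  h = 2A/b = 2·37.8/14.8 = 75.6/14.8 ≈ 5.10811

h = 5.108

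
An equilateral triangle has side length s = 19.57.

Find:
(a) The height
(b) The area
(a) The height splits the triangle into two 30-60-90 halves: h = s·√3/2 = 19.57·1.73205/2 ≈ 33.8962/2 ≈ 16.9481
(b) Area = (√3/4)·s² = (√3/4)·19.57² = (√3/4)·382.9849 ≈ 0.433013·382.9849 ≈ 165.837

Height = 16.95, Area = 165.8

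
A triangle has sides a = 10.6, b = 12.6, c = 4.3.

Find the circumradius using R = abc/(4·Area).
First find the area with Heron's formula.
s = (10.6 + 12.6 + 4.3)/2 = 13.75
Area = √(s(s−a)(s−b)(s−c)) = √(13.75·3.15·1.15·9.45) ≈ √470.699 ≈ 21.6956
abc = 10.6·12.6·4.3 = 574.308
R = abc/(4·Area) ≈ 574.308/(4·21.6956) = 574.308/86.7824 ≈ 6.6178

R = 6.618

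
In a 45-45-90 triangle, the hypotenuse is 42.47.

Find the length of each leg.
In a 45-45-90 triangle hypotenuse = leg·√2, so leg = hypotenuse/√2.
Leg = 42.47/√2 ≈ 42.47/1.41421 ≈ 30.0308

Each leg = 30.03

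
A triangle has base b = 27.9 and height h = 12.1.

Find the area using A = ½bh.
A = ½·b·h = ½·27.9·12.1 = ½·337.59 = 168.795

Area = 168.795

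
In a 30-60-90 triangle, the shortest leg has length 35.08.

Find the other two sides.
In a 30-60-90 triangle the sides are in ratio 1 : √3 : 2 (short leg : long leg : hypotenuse).
Long leg = 35.08·√3 ≈ 35.08·1.73205 ≈ 60.7603
Hypotenuse = 2·35.08 = 70.16

Long leg = 35.08√3 = 60.76, Hypotenuse = 70.16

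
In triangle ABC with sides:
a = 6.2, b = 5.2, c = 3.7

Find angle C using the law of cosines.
c² = a² + b² − 2ab·cos(C)  ⇒  cos(C) = (a² + b² − c²)/(2ab)
cos(C) = (6.2² + 5.2² − 3.7²)/(2·6.2·5.2) = (38.44 + 27.04 − 13.69)/64.48 = 51.79/64.48 ≈ 0.803195
C = arccos(0.803195) ≈ 36.5637°

C = 36.56°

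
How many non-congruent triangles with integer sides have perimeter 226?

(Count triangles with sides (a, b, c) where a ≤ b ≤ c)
Let a ≤ b ≤ c with a + b + c = 226. The only binding inequality is a + b > c, i.e. 226 − c > c, so c < 226/2; and c ≥ 226/3 since c is the largest side.
So 76 ≤ c ≤ 112. For each c, b runs from ⌈(226 − c)/2⌉ up to c (then a = 226 − b − c satisfies 1 ≤ a ≤ b automatically), giving c − ⌈(226 − c)/2⌉ + 1 choices.
Summing over c: 2 + 3 + 5 + 6 + … + 54 + 56  (37 terms, c = 76, …, 112) = 1064
Check (closed form: nearest integer to p²/48 for even p, (p+3)²/48 for odd p): 226²/48 = 51076/48 ≈ 1064.08 → 1064

1064 triangles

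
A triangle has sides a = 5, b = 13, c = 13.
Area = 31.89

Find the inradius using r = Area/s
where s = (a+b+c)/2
s = (5 + 13 + 13)/2 = 31/2 = 15.5
r = Area/s = 31.89/15.5 ≈ 2.05742

r = 2.057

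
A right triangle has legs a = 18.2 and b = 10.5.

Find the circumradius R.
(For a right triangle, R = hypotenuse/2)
Hypotenuse c = √(a² + b²) = √(331.24 + 110.25) = √441.49 ≈ 21.0117
R = c/2 ≈ 21.0117/2 ≈ 10.5058

R = 10.51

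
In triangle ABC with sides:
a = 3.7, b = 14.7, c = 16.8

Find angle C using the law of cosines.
c² = a² + b² − 2ab·cos(C)  ⇒  cos(C) = (a² + b² − c²)/(2ab)
cos(C) = (3.7² + 14.7² − 16.8²)/(2·3.7·14.7) = (13.69 + 216.09 − 282.24)/108.78 = -52.46/108.78 ≈ -0.482258
C = arccos(-0.482258) ≈ 118.833°

C = 118.8°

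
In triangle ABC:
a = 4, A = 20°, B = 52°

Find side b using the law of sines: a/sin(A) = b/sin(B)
a/sin(A) = b/sin(B)  ⇒  b = a·sin(B)/sin(A) = 4·sin(52°)/sin(20°)
sin(52°) ≈ 0.788011, sin(20°) ≈ 0.34202
b ≈ 4·0.788011/0.34202 ≈ 3.15204/0.34202 ≈ 9.21596

b = 9.216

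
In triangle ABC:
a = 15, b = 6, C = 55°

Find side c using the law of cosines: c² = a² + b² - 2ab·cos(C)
c² = 15² + 6² − 2·15·6·cos(55°)
cos(55°) ≈ 0.573576
c² ≈ 225 + 36 − 180·(0.573576) ≈ 261 − 103.244 ≈ 157.756
c ≈ √157.756 ≈ 12.5601

c = 12.56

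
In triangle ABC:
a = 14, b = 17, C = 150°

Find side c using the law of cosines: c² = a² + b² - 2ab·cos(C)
c² = 14² + 17² − 2·14·17·cos(150°)
cos(150°) ≈ -0.866025
c² ≈ 196 + 289 − 476·(-0.866025) ≈ 485 + 412.228 ≈ 897.228
c ≈ √897.228 ≈ 29.9538

c = 29.95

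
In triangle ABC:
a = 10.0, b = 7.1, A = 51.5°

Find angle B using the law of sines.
a/sin(A) = b/sin(B)  ⇒  sin(B) = b·sin(A)/a = 7.1·sin(51.5°)/10.0
sin(51.5°) ≈ 0.782608
sin(B) ≈ 7.1·0.782608/10.0 ≈ 5.55652/10.0 ≈ 0.555652
B = arcsin(0.555652) ≈ 33.7556°
(Since b ≤ a we need B ≤ A, so the obtuse alternative 180° − 33.7556° ≈ 146.244° is rejected.)

B = 33.76°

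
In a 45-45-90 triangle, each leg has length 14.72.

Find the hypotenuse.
In a 45-45-90 triangle the sides are in ratio 1 : 1 : √2, so hypotenuse = leg·√2.
Hypotenuse = 14.72·√2 ≈ 14.72·1.41421 ≈ 20.8172

Hypotenuse = 14.72√2 = 20.82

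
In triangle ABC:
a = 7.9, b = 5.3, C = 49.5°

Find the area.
Two sides and the included angle (SAS): A = ½·a·b·sin(C) = ½·7.9·5.3·sin(49.5°)
sin(49.5°) ≈ 0.760406
A ≈ ½·41.87·0.760406 = 20.935·0.760406 ≈ 15.9191

Area = 15.92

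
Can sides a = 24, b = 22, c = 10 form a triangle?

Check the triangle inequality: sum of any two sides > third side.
a + b vs c: 24 + 22 = 46 > 10  ✓
a + c vs b: 24 + 10 = 34 > 22  ✓
b + c vs a: 22 + 10 = 32 > 24  ✓

Yes, triangle inequality satisfied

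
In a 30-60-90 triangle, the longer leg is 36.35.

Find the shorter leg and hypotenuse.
In a 30-60-90 triangle the sides are in ratio 1 : √3 : 2, so short leg = long leg/√3 and hypotenuse = 2·(short leg).
Short leg = 36.35/√3 ≈ 36.35/1.73205 ≈ 20.9867
Hypotenuse = 2·20.9867 ≈ 41.9734

Short leg = 20.99, Hypotenuse = 41.97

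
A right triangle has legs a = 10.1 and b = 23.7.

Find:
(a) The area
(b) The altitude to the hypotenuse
(a) The legs are perpendicular, so Area = ½·a·b = ½·10.1·23.7 = ½·239.37 = 119.685
(b) Hypotenuse c = √(a² + b²) = √(102.01 + 561.69) = √663.7 ≈ 25.7624
    Area = ½·c·h_c  ⇒  h_c = 2·Area/c = 239.37/25.7624 ≈ 9.29146

Area = 119.685, h_c = 9.291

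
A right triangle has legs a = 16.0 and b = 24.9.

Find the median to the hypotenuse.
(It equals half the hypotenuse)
Hypotenuse c = √(a² + b²) = √(256 + 620.01) = √876.01 ≈ 29.5975
Median to hypotenuse = c/2 ≈ 29.5975/2 ≈ 14.7987

Median = 14.8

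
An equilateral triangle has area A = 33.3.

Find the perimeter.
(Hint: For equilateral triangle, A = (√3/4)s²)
A = (√3/4)s²  ⇒  s² = 4A/√3 = 4·33.3/√3 = 133.2/1.73205 ≈ 76.9031
s ≈ √76.9031 ≈ 8.76944
Perimeter = 3s ≈ 3·8.76944 ≈ 26.3083

Perimeter = 26.31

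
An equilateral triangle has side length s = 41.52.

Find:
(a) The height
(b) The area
(a) The height splits the triangle into two 30-60-90 halves: h = s·√3/2 = 41.52·1.73205/2 ≈ 71.9147/2 ≈ 35.9574
(b) Area = (√3/4)·s² = (√3/4)·41.52² = (√3/4)·1723.9104 ≈ 0.433013·1723.9104 ≈ 746.475

Height = 35.96, Area = 746.5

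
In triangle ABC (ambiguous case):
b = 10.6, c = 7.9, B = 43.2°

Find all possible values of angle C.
b/sin(B) = c/sin(C)  ⇒  sin(C) = c·sin(B)/b = 7.9·sin(43.2°)/10.6
sin(43.2°) ≈ 0.684547
sin(C) ≈ 7.9·0.684547/10.6 ≈ 5.40792/10.6 ≈ 0.510181
Candidate 1: C₁ = arcsin(0.510181) ≈ 30.6759°  →  A = 180° − 43.2° − 30.6759° ≈ 106.124° > 0, valid
Candidate 2: C₂ = 180° − C₁ ≈ 149.324°  →  A = 180° − 43.2° − 149.324° ≈ -12.5241° ≤ 0, not a valid triangle

C = 30.68° (one solution)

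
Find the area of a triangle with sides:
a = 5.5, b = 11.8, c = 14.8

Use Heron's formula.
s = (5.5 + 11.8 + 14.8)/2 = 32.1/2 = 16.05
s − a = 10.55, s − b = 4.25, s − c = 1.25
s(s−a)(s−b)(s−c) = 16.05·10.55·4.25·1.25 ≈ 899.552
Area = √899.552 ≈ 29.9925

Area = 29.99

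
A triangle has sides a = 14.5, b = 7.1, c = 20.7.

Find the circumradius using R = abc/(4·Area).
First find the area with Heron's formula.
s = (14.5 + 7.1 + 20.7)/2 = 21.15
Area = √(s(s−a)(s−b)(s−c)) = √(21.15·6.65·14.05·0.45) ≈ √889.244 ≈ 29.8202
abc = 14.5·7.1·20.7 = 2131.065
R = abc/(4·Area) ≈ 2131.065/(4·29.8202) = 2131.065/119.281 ≈ 17.866

R = 17.87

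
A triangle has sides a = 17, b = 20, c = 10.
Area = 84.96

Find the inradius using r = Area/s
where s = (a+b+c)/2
s = (17 + 20 + 10)/2 = 47/2 = 23.5
r = Area/s = 84.96/23.5 ≈ 3.61532

r = 3.615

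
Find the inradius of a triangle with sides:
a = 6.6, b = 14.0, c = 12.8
r = Area/s where s is the semi-perimeter.
s = (6.6 + 14.0 + 12.8)/2 = 33.4/2 = 16.7
Area = √(s(s−a)(s−b)(s−c)) = √(16.7·10.1·2.7·3.9) ≈ √1776.1 ≈ 42.1437
r ≈ 42.1437/16.7 ≈ 2.52358

r = 2.524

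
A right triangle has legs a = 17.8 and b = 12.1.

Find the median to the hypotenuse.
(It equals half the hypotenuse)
Hypotenuse c = √(a² + b²) = √(316.84 + 146.41) = √463.25 ≈ 21.5232
Median to hypotenuse = c/2 ≈ 21.5232/2 ≈ 10.7616

Median = 10.76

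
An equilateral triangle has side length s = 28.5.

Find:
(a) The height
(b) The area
(a) The height splits the triangle into two 30-60-90 halves: h = s·√3/2 = 28.5·1.73205/2 ≈ 49.3634/2 ≈ 24.6817
(b) Area = (√3/4)·s² = (√3/4)·28.5² = (√3/4)·812.25 ≈ 0.433013·812.25 ≈ 351.715

Height = 24.68, Area = 351.7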